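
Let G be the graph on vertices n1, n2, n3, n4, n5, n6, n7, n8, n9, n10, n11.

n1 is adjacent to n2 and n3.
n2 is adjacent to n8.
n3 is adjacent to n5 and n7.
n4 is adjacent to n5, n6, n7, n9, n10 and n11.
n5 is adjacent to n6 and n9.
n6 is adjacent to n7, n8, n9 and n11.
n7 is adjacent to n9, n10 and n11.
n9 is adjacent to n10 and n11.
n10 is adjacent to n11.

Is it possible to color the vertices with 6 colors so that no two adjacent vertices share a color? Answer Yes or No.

Yes

The chromatic number is 5. n4, n6, n7, n9, n11 form a clique, so at least 5 colors are needed.
A valid assignment using 5 colors: n1=1, n2=2, n3=2, n4=3, n5=1, n6=2, n7=1, n8=1, n9=4, n10=2, n11=5.
Since 6 ≥ 5, a proper 6-coloring certainly exists.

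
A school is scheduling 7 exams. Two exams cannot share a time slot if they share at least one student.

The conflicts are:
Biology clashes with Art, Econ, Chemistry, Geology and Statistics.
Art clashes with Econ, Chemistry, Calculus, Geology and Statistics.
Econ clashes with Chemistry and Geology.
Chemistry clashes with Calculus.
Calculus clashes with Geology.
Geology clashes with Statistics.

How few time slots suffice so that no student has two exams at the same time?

Biology, Art, Geology, Statistics are mutually in conflict, so at least 4 time slots are needed.
Using 4 time slots: Biology=3, Art=1, Econ=4, Chemistry=2, Calculus=3, Geology=2, Statistics=4. Every pair that conflicts lands in different time slots.

4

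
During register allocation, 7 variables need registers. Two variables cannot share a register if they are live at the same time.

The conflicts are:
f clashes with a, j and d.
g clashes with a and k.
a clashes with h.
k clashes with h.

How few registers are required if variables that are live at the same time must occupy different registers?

g and k conflict, so at least 2 registers are needed.
2 registers suffice: f=2, g=2, a=1, j=1, k=1, h=2, d=1. No two conflicting variables share a register.

2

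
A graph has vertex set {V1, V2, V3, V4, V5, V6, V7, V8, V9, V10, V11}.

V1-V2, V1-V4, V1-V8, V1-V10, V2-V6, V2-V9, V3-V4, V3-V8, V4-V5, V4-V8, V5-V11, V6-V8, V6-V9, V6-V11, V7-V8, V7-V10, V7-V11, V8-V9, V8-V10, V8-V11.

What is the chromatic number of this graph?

3

V3, V4, V8 form a triangle, so at least 3 colors are needed.
A valid assignment using 3 colors: V1=3, V2=1, V3=3, V4=2, V5=1, V6=3, V7=3, V8=1, V9=2, V10=2, V11=2. Each edge has distinct colors on its endpoints.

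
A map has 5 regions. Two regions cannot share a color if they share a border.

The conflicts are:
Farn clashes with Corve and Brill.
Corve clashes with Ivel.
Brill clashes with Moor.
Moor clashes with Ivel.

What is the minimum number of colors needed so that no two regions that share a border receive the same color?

3

The cycle Corve-Ivel-Moor-Brill-Farn-Corve has odd length 5, so it cannot be 2-colored; at least 3 colors are needed.
A valid assignment using 3 colors: Farn=1, Corve=3, Brill=2, Moor=1, Ivel=2. Every pair that conflicts lands in different colors.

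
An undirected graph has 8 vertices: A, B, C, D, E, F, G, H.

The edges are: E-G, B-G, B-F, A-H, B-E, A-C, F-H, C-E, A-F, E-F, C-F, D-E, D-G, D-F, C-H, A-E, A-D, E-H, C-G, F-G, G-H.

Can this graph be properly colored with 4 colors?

C, E, F, G, H are mutually adjacent (a clique of size 5), so at least 5 colors are needed.
So 4 colors are not enough.

No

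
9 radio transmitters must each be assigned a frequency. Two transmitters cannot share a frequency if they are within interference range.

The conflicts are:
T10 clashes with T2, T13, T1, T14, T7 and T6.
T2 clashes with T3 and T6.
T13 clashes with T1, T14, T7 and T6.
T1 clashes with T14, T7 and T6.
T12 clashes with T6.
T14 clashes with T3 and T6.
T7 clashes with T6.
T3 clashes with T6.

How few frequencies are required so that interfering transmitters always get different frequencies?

T10, T13, T1, T14, T6 pairwise conflict, so at least 5 frequencies are needed.
5 frequencies suffice: frequency 1 → {T6}; frequency 2 → {T10, T12, T3}; frequency 3 → {T2, T14, T7}; frequency 4 → {T13}; frequency 5 → {T1}. No two conflicting transmitters share a frequency.

5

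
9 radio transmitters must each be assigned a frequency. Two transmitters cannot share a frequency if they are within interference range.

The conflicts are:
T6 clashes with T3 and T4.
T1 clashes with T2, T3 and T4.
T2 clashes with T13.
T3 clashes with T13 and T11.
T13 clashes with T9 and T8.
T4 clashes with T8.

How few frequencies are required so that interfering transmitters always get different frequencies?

The cycle T8-T13-T3-T1-T4-T8 has odd length 5, so it cannot be 2-colored; at least 3 frequencies are needed.
3 frequencies suffice: frequency 1 → {T2, T3, T9, T4}; frequency 2 → {T6, T1, T13, T11}; frequency 3 → {T8}. Each listed conflict is separated.

3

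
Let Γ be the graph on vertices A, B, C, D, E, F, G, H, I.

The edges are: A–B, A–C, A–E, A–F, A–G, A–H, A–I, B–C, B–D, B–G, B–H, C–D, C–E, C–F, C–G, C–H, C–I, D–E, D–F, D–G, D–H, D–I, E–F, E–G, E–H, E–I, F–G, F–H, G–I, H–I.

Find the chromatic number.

5

C, D, E, H, I are mutually adjacent (a clique of size 5), so at least 5 colors are needed.
5 colors suffice: color 1 → {C}; color 2 → {A, D}; color 3 → {G, H}; color 4 → {B, E}; color 5 → {F, I}. Every edge joins two different colors.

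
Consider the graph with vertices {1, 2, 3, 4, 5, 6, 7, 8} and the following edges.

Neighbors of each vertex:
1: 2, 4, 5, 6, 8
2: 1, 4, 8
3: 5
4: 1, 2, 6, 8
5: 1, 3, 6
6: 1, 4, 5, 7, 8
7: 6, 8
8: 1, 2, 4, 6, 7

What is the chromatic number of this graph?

4

1, 2, 4, 8 are mutually adjacent (a clique of size 4), so at least 4 colors are needed.
4 colors suffice: color a → {1, 3, 7}; color b → {5, 8}; color c → {2, 6}; color d → {4}. Each edge has distinct colors on its endpoints.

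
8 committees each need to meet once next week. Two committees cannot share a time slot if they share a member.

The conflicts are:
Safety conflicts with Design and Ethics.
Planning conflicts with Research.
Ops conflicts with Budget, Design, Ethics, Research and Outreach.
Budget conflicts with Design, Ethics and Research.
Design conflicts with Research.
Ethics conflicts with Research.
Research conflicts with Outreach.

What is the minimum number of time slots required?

4

Ops, Budget, Ethics, Research are mutually in conflict, so at least 4 time slots are needed.
4 time slots suffice: Safety=1, Planning=2, Ops=2, Budget=4, Design=3, Ethics=3, Research=1, Outreach=3. No two conflicting committees share a time slot.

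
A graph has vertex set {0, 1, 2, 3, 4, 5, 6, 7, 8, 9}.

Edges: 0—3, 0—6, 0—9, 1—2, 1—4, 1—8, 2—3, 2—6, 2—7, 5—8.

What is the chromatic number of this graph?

5 and 8 are adjacent, so at least 2 colors are needed.
One proper 2-coloring: 0=a, 1=b, 2=a, 3=b, 4=a, 5=b, 6=b, 7=b, 8=a, 9=b. No two adjacent vertices share a color.

2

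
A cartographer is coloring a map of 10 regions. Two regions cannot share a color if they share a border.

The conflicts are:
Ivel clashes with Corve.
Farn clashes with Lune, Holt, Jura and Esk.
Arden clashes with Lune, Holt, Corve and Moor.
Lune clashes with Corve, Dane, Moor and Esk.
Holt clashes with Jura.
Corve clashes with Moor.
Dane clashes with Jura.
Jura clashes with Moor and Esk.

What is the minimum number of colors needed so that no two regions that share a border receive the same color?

4

Arden, Lune, Corve, Moor pairwise conflict, so at least 4 colors are needed.
One proper 4-coloring: Ivel=1, Farn=2, Arden=3, Lune=1, Holt=4, Corve=4, Dane=2, Jura=1, Moor=2, Esk=3. Each listed conflict is separated.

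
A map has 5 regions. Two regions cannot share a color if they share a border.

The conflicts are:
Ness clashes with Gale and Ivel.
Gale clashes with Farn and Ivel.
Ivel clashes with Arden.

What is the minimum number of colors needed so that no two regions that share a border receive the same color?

3

Ness, Gale, Ivel all conflict with each other, so at least 3 colors are needed.
3 colors suffice: color 1 → {Farn, Ivel}; color 2 → {Gale, Arden}; color 3 → {Ness}. Every pair that conflicts lands in different colors.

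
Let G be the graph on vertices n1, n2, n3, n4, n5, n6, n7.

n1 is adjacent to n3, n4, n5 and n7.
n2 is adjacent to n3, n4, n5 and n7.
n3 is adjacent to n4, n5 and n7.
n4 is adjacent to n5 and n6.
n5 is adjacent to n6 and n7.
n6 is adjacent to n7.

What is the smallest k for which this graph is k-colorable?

4

n1, n3, n5, n7 are mutually adjacent (a clique of size 4), so at least 4 colors are needed.
4 colors suffice: n1=4, n2=4, n3=2, n4=3, n5=1, n6=2, n7=3. Each edge has distinct colors on its endpoints.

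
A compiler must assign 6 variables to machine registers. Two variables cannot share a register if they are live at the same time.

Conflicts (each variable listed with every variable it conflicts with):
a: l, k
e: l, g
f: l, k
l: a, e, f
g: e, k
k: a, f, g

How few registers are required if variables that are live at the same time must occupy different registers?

The cycle g-e-l-f-k-g has odd length 5, so it cannot be 2-colored; at least 3 registers are needed.
3 registers suffice: register 1 → {l, k}; register 2 → {a, e, f}; register 3 → {g}. Each listed conflict is separated.

3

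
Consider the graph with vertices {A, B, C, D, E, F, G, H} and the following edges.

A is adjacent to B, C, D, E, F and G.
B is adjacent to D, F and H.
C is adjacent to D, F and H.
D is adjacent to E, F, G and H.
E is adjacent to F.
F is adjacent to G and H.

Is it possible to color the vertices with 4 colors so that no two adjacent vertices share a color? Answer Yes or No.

Yes

The chromatic number is 4. A, D, F, G form a clique, so at least 4 colors are needed.
4 colors suffice: color 1 → {D}; color 2 → {F}; color 3 → {A, H}; color 4 → {B, C, E, G}.
That is already a proper 4-coloring.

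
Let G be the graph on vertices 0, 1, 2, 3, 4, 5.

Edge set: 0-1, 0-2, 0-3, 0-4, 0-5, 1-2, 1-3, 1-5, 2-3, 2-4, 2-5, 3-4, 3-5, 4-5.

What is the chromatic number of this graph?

5

0, 2, 3, 4, 5 are pairwise adjacent (a clique of size 5), so at least 5 colors are needed.
5 colors suffice: color red → {0}; color blue → {2}; color green → {3}; color yellow → {5}; color purple → {1, 4}. No two adjacent vertices share a color.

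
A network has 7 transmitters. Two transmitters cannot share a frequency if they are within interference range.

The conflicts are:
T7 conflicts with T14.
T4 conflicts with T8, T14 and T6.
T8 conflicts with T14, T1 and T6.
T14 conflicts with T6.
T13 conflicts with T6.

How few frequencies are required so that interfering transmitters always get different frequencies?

4

T4, T8, T14, T6 are mutually in conflict, so at least 4 frequencies are needed.
4 frequencies suffice: frequency 1 → {T7, T8, T13}; frequency 2 → {T1, T6}; frequency 3 → {T14}; frequency 4 → {T4}. No two conflicting transmitters share a frequency.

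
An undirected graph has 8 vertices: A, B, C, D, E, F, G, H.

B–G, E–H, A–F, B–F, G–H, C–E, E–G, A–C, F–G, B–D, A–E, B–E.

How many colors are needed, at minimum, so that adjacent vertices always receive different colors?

B, E, G are pairwise adjacent, so at least 3 colors are needed.
3 colors suffice: color red → {D, E, F}; color blue → {A, B, H}; color green → {C, G}. No two adjacent vertices share a color.

3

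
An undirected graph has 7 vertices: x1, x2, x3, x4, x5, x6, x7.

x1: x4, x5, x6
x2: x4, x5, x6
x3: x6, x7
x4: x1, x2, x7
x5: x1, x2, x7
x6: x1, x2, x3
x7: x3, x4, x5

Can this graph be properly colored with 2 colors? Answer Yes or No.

The cycle x3-x6-x2-x4-x7-x3 has odd length 5, so it cannot be 2-colored; at least 3 colors are needed.
So 2 colors are not enough.

No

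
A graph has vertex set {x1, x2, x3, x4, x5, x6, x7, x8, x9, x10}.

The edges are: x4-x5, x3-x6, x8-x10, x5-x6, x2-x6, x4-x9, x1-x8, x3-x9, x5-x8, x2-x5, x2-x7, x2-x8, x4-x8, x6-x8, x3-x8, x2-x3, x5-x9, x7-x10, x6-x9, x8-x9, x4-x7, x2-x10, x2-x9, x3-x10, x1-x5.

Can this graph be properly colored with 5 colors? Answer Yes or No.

Yes

The chromatic number is 5. x2, x3, x6, x8, x9 are mutually adjacent (a clique of size 5), so at least 5 colors are needed.
One proper 5-coloring: x1=blue, x2=blue, x3=green, x4=blue, x5=green, x6=purple, x7=red, x8=red, x9=yellow, x10=yellow.
That is already a proper 5-coloring.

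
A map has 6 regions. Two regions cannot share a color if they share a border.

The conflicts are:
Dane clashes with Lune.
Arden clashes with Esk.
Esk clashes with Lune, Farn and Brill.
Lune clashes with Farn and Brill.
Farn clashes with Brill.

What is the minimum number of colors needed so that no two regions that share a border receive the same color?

4

Esk, Lune, Farn, Brill pairwise conflict, so at least 4 colors are needed.
4 colors suffice: Dane=1, Arden=2, Esk=1, Lune=2, Farn=4, Brill=3. Each listed conflict is separated.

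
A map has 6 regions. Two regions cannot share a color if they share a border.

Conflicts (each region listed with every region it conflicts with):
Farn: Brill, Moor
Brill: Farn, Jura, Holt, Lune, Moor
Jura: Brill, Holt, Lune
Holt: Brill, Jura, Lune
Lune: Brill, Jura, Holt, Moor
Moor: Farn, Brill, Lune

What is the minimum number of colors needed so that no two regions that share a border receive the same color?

4

Brill, Jura, Holt, Lune pairwise conflict, so at least 4 colors are needed.
A valid assignment using 4 colors: Farn=2, Brill=1, Jura=4, Holt=3, Lune=2, Moor=3. Each listed conflict is separated.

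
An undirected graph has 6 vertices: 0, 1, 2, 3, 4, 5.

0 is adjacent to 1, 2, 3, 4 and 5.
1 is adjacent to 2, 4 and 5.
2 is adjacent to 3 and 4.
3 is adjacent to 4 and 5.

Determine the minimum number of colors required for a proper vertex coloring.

4

0, 2, 3, 4 form a clique, so at least 4 colors are needed.
4 colors suffice: color a → {0}; color b → {2, 5}; color c → {1, 3}; color d → {4}. No two adjacent vertices share a color.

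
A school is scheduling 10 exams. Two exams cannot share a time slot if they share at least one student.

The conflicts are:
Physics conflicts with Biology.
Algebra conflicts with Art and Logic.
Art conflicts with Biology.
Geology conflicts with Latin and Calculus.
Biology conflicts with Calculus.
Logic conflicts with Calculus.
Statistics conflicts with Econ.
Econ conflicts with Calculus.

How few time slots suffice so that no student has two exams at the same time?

The cycle Algebra-Logic-Calculus-Biology-Art-Algebra has odd length 5, so it cannot be 2-colored; at least 3 time slots are needed.
3 time slots suffice: time slot 1 → {Physics, Art, Statistics, Latin, Calculus}; time slot 2 → {Algebra, Geology, Biology, Econ}; time slot 3 → {Logic}. Every pair that conflicts lands in different time slots.

3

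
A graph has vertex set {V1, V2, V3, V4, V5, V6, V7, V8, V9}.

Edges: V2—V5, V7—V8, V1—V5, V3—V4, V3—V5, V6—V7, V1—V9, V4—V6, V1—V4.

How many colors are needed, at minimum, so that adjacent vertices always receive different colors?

2

V6 and V7 are adjacent, so at least 2 colors are needed.
2 colors suffice: color 1 → {V4, V5, V7, V9}; color 2 → {V1, V2, V3, V6, V8}. No two adjacent vertices share a color.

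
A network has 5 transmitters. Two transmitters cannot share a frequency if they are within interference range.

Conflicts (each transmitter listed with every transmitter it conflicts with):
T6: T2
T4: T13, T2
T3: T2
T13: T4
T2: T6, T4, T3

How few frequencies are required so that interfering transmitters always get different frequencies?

2

T4 and T13 conflict, so at least 2 frequencies are needed.
A valid assignment using 2 frequencies: T6=2, T4=2, T3=2, T13=1, T2=1. Every pair that conflicts lands in different frequencies.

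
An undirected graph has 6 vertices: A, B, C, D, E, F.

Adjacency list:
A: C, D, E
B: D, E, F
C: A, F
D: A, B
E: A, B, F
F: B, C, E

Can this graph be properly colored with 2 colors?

B, E, F are pairwise adjacent, so at least 3 colors are needed.
So 2 colors are not enough.

No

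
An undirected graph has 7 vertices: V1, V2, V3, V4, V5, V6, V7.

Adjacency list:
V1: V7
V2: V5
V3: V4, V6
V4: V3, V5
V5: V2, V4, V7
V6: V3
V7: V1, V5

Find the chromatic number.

2

V1 and V7 are adjacent, so at least 2 colors are needed.
2 colors suffice: V1=red, V2=blue, V3=red, V4=blue, V5=red, V6=blue, V7=blue. Every edge joins two different colors.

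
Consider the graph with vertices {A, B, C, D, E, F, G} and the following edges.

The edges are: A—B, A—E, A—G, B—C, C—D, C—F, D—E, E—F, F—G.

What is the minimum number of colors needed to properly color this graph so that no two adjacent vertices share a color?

The cycle E-D-C-B-A-E has odd length 5, so it cannot be 2-colored; at least 3 colors are needed.
3 colors suffice: A=red, B=blue, C=red, D=green, E=blue, F=green, G=blue. Each edge has distinct colors on its endpoints.

3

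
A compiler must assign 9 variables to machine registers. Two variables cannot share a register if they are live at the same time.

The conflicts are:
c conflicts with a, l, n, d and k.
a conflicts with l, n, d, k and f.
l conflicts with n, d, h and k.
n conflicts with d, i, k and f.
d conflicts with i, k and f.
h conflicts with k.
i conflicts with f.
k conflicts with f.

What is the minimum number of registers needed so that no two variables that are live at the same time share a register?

6

c, a, l, n, d, k all conflict with each other, so at least 6 registers are needed.
6 registers suffice: register 1 → {d, h}; register 2 → {n}; register 3 → {i, k}; register 4 → {l, f}; register 5 → {a}; register 6 → {c}. No two conflicting variables share a register.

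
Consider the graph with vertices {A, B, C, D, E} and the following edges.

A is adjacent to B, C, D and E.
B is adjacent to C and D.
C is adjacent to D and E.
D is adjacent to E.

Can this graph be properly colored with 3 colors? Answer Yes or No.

A, C, D, E form a clique, so at least 4 colors are needed.
So 3 colors are not enough.

No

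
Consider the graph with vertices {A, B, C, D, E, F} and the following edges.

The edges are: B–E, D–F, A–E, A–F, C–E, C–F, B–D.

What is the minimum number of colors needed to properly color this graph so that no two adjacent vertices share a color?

The cycle F-C-E-B-D-F has odd length 5, so it cannot be 2-colored; at least 3 colors are needed.
3 colors suffice: color 1 → {E, F}; color 2 → {A, B, C}; color 3 → {D}. Each edge has distinct colors on its endpoints.

3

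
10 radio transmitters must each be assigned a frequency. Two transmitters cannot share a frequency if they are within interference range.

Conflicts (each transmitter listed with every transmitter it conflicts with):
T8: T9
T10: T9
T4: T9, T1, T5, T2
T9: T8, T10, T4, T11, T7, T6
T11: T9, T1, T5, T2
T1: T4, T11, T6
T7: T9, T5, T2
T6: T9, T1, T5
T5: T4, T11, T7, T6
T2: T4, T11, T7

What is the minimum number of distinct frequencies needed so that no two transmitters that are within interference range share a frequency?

2

T4 and T2 conflict, so at least 2 frequencies are needed.
2 frequencies suffice: frequency 1 → {T9, T1, T5, T2}; frequency 2 → {T8, T10, T4, T11, T7, T6}. No two conflicting transmitters share a frequency.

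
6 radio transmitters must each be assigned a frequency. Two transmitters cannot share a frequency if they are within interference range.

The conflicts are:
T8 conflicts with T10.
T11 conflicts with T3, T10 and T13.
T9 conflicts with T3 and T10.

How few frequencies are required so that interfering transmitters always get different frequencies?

2

T8 and T10 conflict, so at least 2 frequencies are needed.
2 frequencies suffice: T8=1, T11=1, T9=1, T3=2, T10=2, T13=2. Every pair that conflicts lands in different frequencies.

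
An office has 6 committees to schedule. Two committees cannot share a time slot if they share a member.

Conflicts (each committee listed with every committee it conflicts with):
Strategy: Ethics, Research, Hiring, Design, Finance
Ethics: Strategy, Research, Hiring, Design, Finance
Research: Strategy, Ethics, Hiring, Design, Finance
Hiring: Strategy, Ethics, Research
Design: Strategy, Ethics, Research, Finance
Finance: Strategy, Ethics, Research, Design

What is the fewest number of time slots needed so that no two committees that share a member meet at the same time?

5

Strategy, Ethics, Research, Design, Finance all conflict with each other, so at least 5 time slots are needed.
A valid assignment using 5 time slots: Strategy=1, Ethics=3, Research=2, Hiring=4, Design=5, Finance=4. Each listed conflict is separated.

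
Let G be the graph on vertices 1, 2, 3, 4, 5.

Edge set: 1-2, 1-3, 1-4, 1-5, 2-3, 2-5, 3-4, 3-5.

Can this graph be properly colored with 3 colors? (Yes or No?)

No

1, 2, 3, 5 are pairwise adjacent (a clique of size 4), so at least 4 colors are needed.
So 3 colors are not enough.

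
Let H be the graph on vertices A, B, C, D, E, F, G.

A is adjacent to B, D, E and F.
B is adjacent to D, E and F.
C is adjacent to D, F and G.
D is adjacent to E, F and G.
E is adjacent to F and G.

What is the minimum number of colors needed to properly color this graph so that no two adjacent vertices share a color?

A, B, D, E, F are pairwise adjacent (a clique of size 5), so at least 5 colors are needed.
5 colors suffice: color red → {D}; color blue → {C, E}; color green → {F, G}; color yellow → {B}; color purple → {A}. No two adjacent vertices share a color.

5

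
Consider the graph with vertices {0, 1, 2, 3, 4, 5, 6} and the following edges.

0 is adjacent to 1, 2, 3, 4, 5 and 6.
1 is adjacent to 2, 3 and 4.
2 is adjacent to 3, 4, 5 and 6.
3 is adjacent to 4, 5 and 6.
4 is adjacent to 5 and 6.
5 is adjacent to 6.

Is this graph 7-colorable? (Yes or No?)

Yes

The chromatic number is 6. 0, 2, 3, 4, 5, 6 are pairwise adjacent (a clique of size 6), so at least 6 colors are needed.
6 colors suffice: 0=red, 1=purple, 2=green, 3=yellow, 4=blue, 5=orange, 6=purple.
Since 7 ≥ 6, a proper 7-coloring certainly exists.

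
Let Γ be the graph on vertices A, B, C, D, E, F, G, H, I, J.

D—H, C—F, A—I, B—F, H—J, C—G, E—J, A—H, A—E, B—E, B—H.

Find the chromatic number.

C and F are adjacent, so at least 2 colors are needed.
One proper 2-coloring: A=2, B=2, C=2, D=2, E=1, F=1, G=1, H=1, I=1, J=2. Each edge has distinct colors on its endpoints.

2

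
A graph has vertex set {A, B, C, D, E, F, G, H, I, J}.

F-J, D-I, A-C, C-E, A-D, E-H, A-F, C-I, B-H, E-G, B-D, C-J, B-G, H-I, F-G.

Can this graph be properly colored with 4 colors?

The chromatic number is 3. The cycle F-A-D-B-G-F has odd length 5, so it cannot be 2-colored; at least 3 colors are needed.
3 colors suffice: color 1 → {C, D, F, H}; color 2 → {A, B, E, I, J}; color 3 → {G}.
Since 4 ≥ 3, a proper 4-coloring certainly exists.

Yes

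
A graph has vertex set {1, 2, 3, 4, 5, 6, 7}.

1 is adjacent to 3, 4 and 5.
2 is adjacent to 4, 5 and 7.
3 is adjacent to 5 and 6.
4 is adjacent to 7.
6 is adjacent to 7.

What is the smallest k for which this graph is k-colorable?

2, 4, 7 are mutually adjacent, so at least 3 colors are needed.
3 colors suffice: color red → {3, 4}; color blue → {1, 2, 6}; color green → {5, 7}. Each edge has distinct colors on its endpoints.

3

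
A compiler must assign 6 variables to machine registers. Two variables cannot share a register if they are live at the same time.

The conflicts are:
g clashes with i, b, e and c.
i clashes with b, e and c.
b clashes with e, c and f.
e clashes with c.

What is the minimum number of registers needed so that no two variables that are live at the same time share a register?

5

g, i, b, e, c all conflict with each other, so at least 5 registers are needed.
5 registers suffice: register 1 → {b}; register 2 → {c, f}; register 3 → {i}; register 4 → {g}; register 5 → {e}. No two conflicting variables share a register.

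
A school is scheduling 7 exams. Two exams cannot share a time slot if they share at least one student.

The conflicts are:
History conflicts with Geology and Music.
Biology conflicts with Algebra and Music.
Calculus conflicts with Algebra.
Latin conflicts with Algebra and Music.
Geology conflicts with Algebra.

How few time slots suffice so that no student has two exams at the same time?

The cycle Geology-Algebra-Biology-Music-History-Geology has odd length 5, so it cannot be 2-colored; at least 3 time slots are needed.
3 time slots suffice: History=3, Biology=2, Calculus=2, Latin=2, Geology=2, Algebra=1, Music=1. No two conflicting exams share a time slot.

3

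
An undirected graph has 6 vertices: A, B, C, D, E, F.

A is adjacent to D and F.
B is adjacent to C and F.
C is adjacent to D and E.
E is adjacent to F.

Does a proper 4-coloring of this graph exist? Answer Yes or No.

The chromatic number is 3. The cycle A-F-E-C-D-A has odd length 5, so it cannot be 2-colored; at least 3 colors are needed.
A valid assignment using 3 colors: A=green, B=blue, C=red, D=blue, E=blue, F=red.
Since 4 ≥ 3, a proper 4-coloring certainly exists.

Yes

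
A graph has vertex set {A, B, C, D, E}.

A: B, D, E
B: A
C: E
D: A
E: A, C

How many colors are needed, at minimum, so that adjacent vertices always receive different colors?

A and B are adjacent, so at least 2 colors are needed.
2 colors suffice: color red → {A, C}; color blue → {B, D, E}. Every edge joins two different colors.

2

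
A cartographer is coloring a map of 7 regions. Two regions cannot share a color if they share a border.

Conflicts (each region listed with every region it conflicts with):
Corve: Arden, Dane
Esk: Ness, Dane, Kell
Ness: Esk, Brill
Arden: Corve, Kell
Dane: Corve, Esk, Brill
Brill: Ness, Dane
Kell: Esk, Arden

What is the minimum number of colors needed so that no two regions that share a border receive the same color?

3

The cycle Dane-Esk-Kell-Arden-Corve-Dane has odd length 5, so it cannot be 2-colored; at least 3 colors are needed.
3 colors suffice: color 1 → {Ness, Dane, Kell}; color 2 → {Corve, Esk, Brill}; color 3 → {Arden}. No two conflicting regions share a color.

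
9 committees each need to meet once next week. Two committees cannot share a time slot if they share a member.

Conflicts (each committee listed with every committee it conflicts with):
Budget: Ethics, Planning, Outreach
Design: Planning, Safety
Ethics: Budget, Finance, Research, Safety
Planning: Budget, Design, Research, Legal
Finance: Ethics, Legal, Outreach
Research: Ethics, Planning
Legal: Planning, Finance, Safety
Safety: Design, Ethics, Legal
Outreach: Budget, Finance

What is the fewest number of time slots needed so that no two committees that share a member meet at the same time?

The cycle Legal-Safety-Ethics-Research-Planning-Legal has odd length 5, so it cannot be 2-colored; at least 3 time slots are needed.
A valid assignment using 3 time slots: Budget=2, Design=3, Ethics=1, Planning=1, Finance=2, Research=2, Legal=3, Safety=2, Outreach=1. Every pair that conflicts lands in different time slots.

3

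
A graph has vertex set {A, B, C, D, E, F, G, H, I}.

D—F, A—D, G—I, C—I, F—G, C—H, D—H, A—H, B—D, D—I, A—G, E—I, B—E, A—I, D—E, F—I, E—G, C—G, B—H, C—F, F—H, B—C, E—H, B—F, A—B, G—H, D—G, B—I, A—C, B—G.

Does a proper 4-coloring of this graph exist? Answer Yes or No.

B, D, E, G, I are pairwise adjacent (a clique of size 5), so at least 5 colors are needed.
So 4 colors are not enough.

No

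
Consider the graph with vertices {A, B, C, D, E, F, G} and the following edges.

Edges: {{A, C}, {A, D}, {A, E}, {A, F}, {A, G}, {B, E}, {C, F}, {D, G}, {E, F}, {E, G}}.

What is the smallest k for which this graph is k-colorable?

3

A, C, F are pairwise adjacent, so at least 3 colors are needed.
One proper 3-coloring: A=1, B=1, C=2, D=2, E=2, F=3, G=3. Every edge joins two different colors.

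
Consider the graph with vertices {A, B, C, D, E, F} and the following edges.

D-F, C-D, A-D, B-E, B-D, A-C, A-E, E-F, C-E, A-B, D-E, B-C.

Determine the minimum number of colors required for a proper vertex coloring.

5

A, B, C, D, E are pairwise adjacent (a clique of size 5), so at least 5 colors are needed.
5 colors suffice: color red → {D}; color blue → {E}; color green → {C, F}; color yellow → {B}; color purple → {A}. Every edge joins two different colors.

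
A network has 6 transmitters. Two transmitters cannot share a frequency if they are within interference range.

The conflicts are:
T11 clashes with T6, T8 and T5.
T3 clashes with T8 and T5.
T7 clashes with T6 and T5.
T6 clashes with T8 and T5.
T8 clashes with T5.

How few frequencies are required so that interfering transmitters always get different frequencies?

T11, T6, T8, T5 all conflict with each other, so at least 4 frequencies are needed.
4 frequencies suffice: frequency 1 → {T5}; frequency 2 → {T3, T6}; frequency 3 → {T7, T8}; frequency 4 → {T11}. Each listed conflict is separated.

4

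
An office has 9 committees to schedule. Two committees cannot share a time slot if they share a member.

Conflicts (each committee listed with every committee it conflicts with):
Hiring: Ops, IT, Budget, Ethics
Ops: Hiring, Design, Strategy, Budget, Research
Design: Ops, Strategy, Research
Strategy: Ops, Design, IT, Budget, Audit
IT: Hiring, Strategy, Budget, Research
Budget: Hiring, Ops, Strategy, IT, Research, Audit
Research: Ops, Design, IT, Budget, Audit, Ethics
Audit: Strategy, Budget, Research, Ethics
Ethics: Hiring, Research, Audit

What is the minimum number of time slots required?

Budget, Research, Audit all conflict with each other, so at least 3 time slots are needed.
3 time slots suffice: time slot 1 → {Hiring, Strategy, Research}; time slot 2 → {Design, Budget, Ethics}; time slot 3 → {Ops, IT, Audit}. Each listed conflict is separated.

3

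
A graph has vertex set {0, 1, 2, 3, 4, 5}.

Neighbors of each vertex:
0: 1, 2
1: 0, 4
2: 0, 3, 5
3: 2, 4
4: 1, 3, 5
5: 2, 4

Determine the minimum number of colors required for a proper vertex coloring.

The cycle 1-4-5-2-0-1 has odd length 5, so it cannot be 2-colored; at least 3 colors are needed.
3 colors suffice: color red → {2, 4}; color blue → {1, 3, 5}; color green → {0}. Each edge has distinct colors on its endpoints.

3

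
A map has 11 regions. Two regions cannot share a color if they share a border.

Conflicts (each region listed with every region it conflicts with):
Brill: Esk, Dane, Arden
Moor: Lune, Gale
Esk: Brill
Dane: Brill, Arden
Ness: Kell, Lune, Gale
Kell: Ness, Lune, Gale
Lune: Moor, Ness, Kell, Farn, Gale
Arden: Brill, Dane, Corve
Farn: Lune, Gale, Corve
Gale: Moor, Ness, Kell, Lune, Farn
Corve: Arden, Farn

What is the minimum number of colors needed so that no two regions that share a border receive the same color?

Ness, Kell, Lune, Gale are mutually in conflict, so at least 4 colors are needed.
One proper 4-coloring: Brill=1, Moor=3, Esk=2, Dane=3, Ness=3, Kell=4, Lune=1, Arden=2, Farn=3, Gale=2, Corve=1. Each listed conflict is separated.

4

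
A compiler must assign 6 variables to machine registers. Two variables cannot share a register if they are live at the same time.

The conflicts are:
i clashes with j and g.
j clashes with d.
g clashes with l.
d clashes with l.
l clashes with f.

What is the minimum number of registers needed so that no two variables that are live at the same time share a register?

3

The cycle j-d-l-g-i-j has odd length 5, so it cannot be 2-colored; at least 3 registers are needed.
3 registers suffice: register 1 → {j, l}; register 2 → {g, d, f}; register 3 → {i}. Each listed conflict is separated.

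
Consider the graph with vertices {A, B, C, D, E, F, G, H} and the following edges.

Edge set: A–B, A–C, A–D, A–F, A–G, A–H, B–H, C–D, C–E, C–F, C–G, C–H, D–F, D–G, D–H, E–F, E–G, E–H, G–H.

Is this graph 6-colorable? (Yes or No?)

Yes

The chromatic number is 5. A, C, D, G, H are mutually adjacent (a clique of size 5), so at least 5 colors are needed.
5 colors suffice: color 1 → {F, H}; color 2 → {A, E}; color 3 → {B, C}; color 4 → {D}; color 5 → {G}.
Since 6 ≥ 5, a proper 6-coloring certainly exists.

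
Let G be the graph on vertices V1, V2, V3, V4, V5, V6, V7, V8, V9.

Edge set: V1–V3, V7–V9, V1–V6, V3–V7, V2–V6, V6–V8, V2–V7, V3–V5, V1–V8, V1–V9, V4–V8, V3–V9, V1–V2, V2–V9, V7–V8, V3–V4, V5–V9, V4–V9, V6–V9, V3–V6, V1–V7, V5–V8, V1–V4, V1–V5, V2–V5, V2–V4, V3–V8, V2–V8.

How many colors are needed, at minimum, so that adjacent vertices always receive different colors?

V1, V2, V4, V8 are pairwise adjacent (a clique of size 4), so at least 4 colors are needed.
A valid assignment using 4 colors: V1=R, V2=G, V3=G, V4=Y, V5=Y, V6=Y, V7=Y, V8=B, V9=B. Each edge has distinct colors on its endpoints.

4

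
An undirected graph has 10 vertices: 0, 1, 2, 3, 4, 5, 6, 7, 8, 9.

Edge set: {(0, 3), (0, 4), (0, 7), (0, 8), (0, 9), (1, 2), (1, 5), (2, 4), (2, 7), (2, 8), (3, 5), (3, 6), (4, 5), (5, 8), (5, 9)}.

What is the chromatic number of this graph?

2

3 and 5 are adjacent, so at least 2 colors are needed.
2 colors suffice: color a → {0, 2, 5, 6}; color b → {1, 3, 4, 7, 8, 9}. Each edge has distinct colors on its endpoints.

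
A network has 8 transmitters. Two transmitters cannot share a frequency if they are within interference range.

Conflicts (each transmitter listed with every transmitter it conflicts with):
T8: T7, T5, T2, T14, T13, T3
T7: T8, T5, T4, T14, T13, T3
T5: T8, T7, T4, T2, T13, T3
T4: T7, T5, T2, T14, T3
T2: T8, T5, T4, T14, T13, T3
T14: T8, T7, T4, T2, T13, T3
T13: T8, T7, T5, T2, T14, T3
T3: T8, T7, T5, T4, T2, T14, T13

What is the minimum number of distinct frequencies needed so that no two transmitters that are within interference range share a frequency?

5

T8, T7, T14, T13, T3 are mutually in conflict, so at least 5 frequencies are needed.
A valid assignment using 5 frequencies: T8=4, T7=3, T5=2, T4=4, T2=3, T14=2, T13=5, T3=1. Every pair that conflicts lands in different frequencies.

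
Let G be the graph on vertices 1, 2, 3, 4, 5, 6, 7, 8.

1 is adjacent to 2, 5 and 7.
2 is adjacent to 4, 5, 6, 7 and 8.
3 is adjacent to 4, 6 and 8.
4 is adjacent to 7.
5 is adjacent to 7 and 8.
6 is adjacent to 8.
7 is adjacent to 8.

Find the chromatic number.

4

1, 2, 5, 7 are mutually adjacent (a clique of size 4), so at least 4 colors are needed.
4 colors suffice: color red → {2, 3}; color blue → {1, 4, 8}; color green → {6, 7}; color yellow → {5}. Every edge joins two different colors.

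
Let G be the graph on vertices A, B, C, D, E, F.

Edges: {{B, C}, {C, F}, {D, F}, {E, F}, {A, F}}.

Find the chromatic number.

2

E and F are adjacent, so at least 2 colors are needed.
2 colors suffice: color 1 → {B, F}; color 2 → {A, C, D, E}. No two adjacent vertices share a color.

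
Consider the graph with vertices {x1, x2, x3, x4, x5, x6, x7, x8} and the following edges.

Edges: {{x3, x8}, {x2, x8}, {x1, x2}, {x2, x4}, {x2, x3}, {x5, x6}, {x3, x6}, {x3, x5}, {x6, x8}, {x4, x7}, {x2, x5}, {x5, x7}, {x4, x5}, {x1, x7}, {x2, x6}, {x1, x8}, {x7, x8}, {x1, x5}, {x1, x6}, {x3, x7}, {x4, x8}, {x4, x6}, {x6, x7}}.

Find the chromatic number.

4

x2, x4, x6, x8 are mutually adjacent (a clique of size 4), so at least 4 colors are needed.
4 colors suffice: color red → {x6}; color blue → {x2, x7}; color green → {x5, x8}; color yellow → {x1, x3, x4}. Every edge joins two different colors.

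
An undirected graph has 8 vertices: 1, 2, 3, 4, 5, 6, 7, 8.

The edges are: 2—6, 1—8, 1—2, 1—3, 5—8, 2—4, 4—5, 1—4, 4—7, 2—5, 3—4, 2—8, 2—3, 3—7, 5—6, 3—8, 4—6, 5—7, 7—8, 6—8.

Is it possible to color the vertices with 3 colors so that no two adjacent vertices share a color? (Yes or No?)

2, 4, 5, 6 are mutually adjacent (a clique of size 4), so at least 4 colors are needed.
So 3 colors are not enough.

No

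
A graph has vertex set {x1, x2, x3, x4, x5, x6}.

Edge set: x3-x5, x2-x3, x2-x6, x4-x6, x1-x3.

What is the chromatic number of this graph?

x2 and x6 are adjacent, so at least 2 colors are needed.
2 colors suffice: color 1 → {x3, x6}; color 2 → {x1, x2, x4, x5}. No two adjacent vertices share a color.

2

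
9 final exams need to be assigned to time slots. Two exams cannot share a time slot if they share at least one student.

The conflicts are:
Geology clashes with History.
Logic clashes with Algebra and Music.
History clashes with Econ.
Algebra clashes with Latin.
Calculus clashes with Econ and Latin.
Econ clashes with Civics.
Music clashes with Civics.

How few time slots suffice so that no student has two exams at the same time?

The cycle Music-Logic-Algebra-Latin-Calculus-Econ-Civics-Music has odd length 7, so it cannot be 2-colored; at least 3 time slots are needed.
A valid assignment using 3 time slots: Geology=1, Logic=3, History=2, Algebra=2, Calculus=2, Econ=1, Latin=1, Music=1, Civics=2. Every pair that conflicts lands in different time slots.

3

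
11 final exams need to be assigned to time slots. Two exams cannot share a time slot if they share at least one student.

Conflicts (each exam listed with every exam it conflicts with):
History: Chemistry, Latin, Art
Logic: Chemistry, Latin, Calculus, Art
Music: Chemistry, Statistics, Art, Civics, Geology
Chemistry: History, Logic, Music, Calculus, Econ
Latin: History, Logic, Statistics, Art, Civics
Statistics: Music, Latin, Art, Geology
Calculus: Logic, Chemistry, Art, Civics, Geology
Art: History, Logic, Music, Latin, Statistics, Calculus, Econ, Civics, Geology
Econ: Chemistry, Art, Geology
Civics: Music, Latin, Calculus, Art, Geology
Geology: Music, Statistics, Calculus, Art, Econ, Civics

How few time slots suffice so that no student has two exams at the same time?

4

Calculus, Art, Civics, Geology pairwise conflict, so at least 4 time slots are needed.
A valid assignment using 4 time slots: History=3, Logic=4, Music=3, Chemistry=1, Latin=2, Statistics=4, Calculus=3, Art=1, Econ=3, Civics=4, Geology=2. No two conflicting exams share a time slot.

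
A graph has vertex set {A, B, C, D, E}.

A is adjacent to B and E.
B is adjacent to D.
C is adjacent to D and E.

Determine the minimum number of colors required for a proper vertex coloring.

3

The cycle C-E-A-B-D-C has odd length 5, so it cannot be 2-colored; at least 3 colors are needed.
3 colors suffice: color 1 → {A, C}; color 2 → {D, E}; color 3 → {B}. Every edge joins two different colors.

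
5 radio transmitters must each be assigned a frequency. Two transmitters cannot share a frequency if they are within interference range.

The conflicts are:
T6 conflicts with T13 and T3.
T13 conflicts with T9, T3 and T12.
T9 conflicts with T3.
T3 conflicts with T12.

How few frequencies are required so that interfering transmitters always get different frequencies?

T13, T9, T3 all conflict with each other, so at least 3 frequencies are needed.
3 frequencies suffice: frequency 1 → {T13}; frequency 2 → {T3}; frequency 3 → {T6, T9, T12}. Every pair that conflicts lands in different frequencies.

3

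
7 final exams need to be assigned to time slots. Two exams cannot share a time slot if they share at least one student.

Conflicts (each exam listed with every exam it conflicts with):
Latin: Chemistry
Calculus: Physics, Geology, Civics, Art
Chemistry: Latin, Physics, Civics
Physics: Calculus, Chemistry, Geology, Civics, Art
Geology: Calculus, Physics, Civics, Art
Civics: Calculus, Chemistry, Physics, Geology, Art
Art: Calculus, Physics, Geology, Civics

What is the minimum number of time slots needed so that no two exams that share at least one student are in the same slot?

Calculus, Physics, Geology, Civics, Art are mutually in conflict, so at least 5 time slots are needed.
A valid assignment using 5 time slots: Latin=1, Calculus=3, Chemistry=3, Physics=1, Geology=5, Civics=2, Art=4. Each listed conflict is separated.

5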